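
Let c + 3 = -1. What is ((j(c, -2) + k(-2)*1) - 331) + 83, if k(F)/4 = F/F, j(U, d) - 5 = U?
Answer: -243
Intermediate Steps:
c = -4 (c = -3 - 1 = -4)
j(U, d) = 5 + U
k(F) = 4 (k(F) = 4*(F/F) = 4*1 = 4)
((j(c, -2) + k(-2)*1) - 331) + 83 = (((5 - 4) + 4*1) - 331) + 83 = ((1 + 4) - 331) + 83 = (5 - 331) + 83 = -326 + 83 = -243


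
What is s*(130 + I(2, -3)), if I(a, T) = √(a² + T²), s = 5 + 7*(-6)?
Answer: -4810 - 37*√13 ≈ -4943.4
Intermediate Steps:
s = -37 (s = 5 - 42 = -37)
I(a, T) = √(T² + a²)
s*(130 + I(2, -3)) = -37*(130 + √((-3)² + 2²)) = -37*(130 + √(9 + 4)) = -37*(130 + √13) = -4810 - 37*√13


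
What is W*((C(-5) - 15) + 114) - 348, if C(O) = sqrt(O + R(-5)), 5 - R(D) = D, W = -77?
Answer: -7971 - 77*sqrt(5) ≈ -8143.2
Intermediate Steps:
R(D) = 5 - D
C(O) = sqrt(10 + O) (C(O) = sqrt(O + (5 - 1*(-5))) = sqrt(O + (5 + 5)) = sqrt(O + 10) = sqrt(10 + O))
W*((C(-5) - 15) + 114) - 348 = -77*((sqrt(10 - 5) - 15) + 114) - 348 = -77*((sqrt(5) - 15) + 114) - 348 = -77*((-15 + sqrt(5)) + 114) - 348 = -77*(99 + sqrt(5)) - 348 = (-7623 - 77*sqrt(5)) - 348 = -7971 - 77*sqrt(5)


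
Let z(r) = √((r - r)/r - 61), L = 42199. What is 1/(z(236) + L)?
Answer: 42199/1780755662 - I*√61/1780755662 ≈ 2.3697e-5 - 4.3859e-9*I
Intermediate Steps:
z(r) = I*√61 (z(r) = √(0/r - 61) = √(0 - 61) = √(-61) = I*√61)
1/(z(236) + L) = 1/(I*√61 + 42199) = 1/(42199 + I*√61)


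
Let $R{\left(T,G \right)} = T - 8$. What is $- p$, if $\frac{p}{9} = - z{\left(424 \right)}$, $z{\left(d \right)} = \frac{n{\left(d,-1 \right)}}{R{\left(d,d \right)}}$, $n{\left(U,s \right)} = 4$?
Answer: $\frac{9}{104} \approx 0.086538$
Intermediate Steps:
$R{\left(T,G \right)} = -8 + T$ ($R{\left(T,G \right)} = T - 8 = -8 + T$)
$z{\left(d \right)} = \frac{4}{-8 + d}$
$p = - \frac{9}{104}$ ($p = 9 \left(- \frac{4}{-8 + 424}\right) = 9 \left(- \frac{4}{416}\right) = 9 \left(\left(-1\right) \frac{1}{104}\right) = 9 \left(- \frac{1}{104}\right) = - \frac{9}{104} \approx -0.086538$)
$- p = \left(-1\right) \left(- \frac{9}{104}\right) = \frac{9}{104}$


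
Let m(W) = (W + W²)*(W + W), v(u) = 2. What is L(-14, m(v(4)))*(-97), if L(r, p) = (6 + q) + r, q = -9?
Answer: 1649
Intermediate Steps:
m(W) = 2*W*(W + W²) (m(W) = (W + W²)*(2*W) = 2*W*(W + W²))
L(r, p) = -3 + r (L(r, p) = (6 - 9) + r = -3 + r)
L(-14, m(v(4)))*(-97) = (-3 - 14)*(-97) = -17*(-97) = 1649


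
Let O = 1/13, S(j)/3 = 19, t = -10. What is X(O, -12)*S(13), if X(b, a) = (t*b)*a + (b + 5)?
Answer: 10602/13 ≈ 815.54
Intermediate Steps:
S(j) = 57 (S(j) = 3*19 = 57)
O = 1/13 (O = 1*(1/13) = 1/13 ≈ 0.076923)
X(b, a) = 5 + b - 10*a*b (X(b, a) = (-10*b)*a + (b + 5) = -10*a*b + (5 + b) = 5 + b - 10*a*b)
X(O, -12)*S(13) = (5 + 1/13 - 10*(-12)*1/13)*57 = (5 + 1/13 + 120/13)*57 = (186/13)*57 = 10602/13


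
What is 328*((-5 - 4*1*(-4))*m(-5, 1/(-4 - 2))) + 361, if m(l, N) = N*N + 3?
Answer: 101567/9 ≈ 11285.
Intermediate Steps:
m(l, N) = 3 + N² (m(l, N) = N² + 3 = 3 + N²)
328*((-5 - 4*1*(-4))*m(-5, 1/(-4 - 2))) + 361 = 328*((-5 - 4*1*(-4))*(3 + (1/(-4 - 2))²)) + 361 = 328*((-5 - 4*(-4))*(3 + (1/(-6))²)) + 361 = 328*((-5 + 16)*(3 + (-⅙)²)) + 361 = 328*(11*(3 + 1/36)) + 361 = 328*(11*(109/36)) + 361 = 328*(1199/36) + 361 = 98318/9 + 361 = 101567/9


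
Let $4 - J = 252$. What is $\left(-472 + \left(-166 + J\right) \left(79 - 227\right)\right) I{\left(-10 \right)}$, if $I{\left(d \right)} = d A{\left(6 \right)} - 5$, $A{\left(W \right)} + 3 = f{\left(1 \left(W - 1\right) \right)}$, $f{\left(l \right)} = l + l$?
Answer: $-4560000$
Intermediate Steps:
$J = -248$ ($J = 4 - 252 = -248$)
$f{\left(l \right)} = 2 l$
$A{\left(W \right)} = -5 + 2 W$ ($A{\left(W \right)} = -3 + 2 \cdot 1 \left(W - 1\right) = -3 + 2 \cdot 1 \left(-1 + W\right) = -3 + 2 \left(-1 + W\right) = -3 + \left(-2 + 2 W\right) = -5 + 2 W$)
$I{\left(d \right)} = -5 + 7 d$ ($I{\left(d \right)} = d \left(-5 + 2 \cdot 6\right) - 5 = d \left(-5 + 12\right) - 5 = d 7 - 5 = 7 d - 5 = -5 + 7 d$)
$\left(-472 + \left(-166 + J\right) \left(79 - 227\right)\right) I{\left(-10 \right)} = \left(-472 + \left(-166 - 248\right) \left(79 - 227\right)\right) \left(-5 + 7 \left(-10\right)\right) = \left(-472 - -61272\right) \left(-5 - 70\right) = \left(-472 + 61272\right) \left(-75\right) = 60800 \left(-75\right) = -4560000$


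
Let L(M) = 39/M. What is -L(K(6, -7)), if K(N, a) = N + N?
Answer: -13/4 ≈ -3.2500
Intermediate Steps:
K(N, a) = 2*N
-L(K(6, -7)) = -39/(2*6) = -39/12 = -1*13/4 = -13/4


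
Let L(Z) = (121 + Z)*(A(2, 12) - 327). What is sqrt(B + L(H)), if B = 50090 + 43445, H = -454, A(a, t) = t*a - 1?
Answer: sqrt(194767) ≈ 441.32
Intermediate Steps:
A(a, t) = -1 + a*t (A(a, t) = a*t - 1 = -1 + a*t)
L(Z) = -36784 - 304*Z (L(Z) = (121 + Z)*((-1 + 2*12) - 327) = (121 + Z)*((-1 + 24) - 327) = (121 + Z)*(23 - 327) = (121 + Z)*(-304) = -36784 - 304*Z)
B = 93535
sqrt(B + L(H)) = sqrt(93535 + (-36784 - 304*(-454))) = sqrt(93535 + (-36784 + 138016)) = sqrt(93535 + 101232) = sqrt(194767)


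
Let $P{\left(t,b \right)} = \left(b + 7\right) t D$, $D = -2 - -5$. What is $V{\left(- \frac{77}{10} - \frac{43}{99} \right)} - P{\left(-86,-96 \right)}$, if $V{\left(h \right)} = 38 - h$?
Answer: $- \frac{22686707}{990} \approx -22916.0$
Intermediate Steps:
$D = 3$ ($D = -2 + 5 = 3$)
$P{\left(t,b \right)} = 3 t \left(7 + b\right)$ ($P{\left(t,b \right)} = \left(b + 7\right) t 3 = \left(7 + b\right) t 3 = t \left(7 + b\right) 3 = 3 t \left(7 + b\right)$)
$V{\left(- \frac{77}{10} - \frac{43}{99} \right)} - P{\left(-86,-96 \right)} = \left(38 - \left(- \frac{77}{10} - \frac{43}{99}\right)\right) - 3 \left(-86\right) \left(7 - 96\right) = \left(38 - \left(\left(-77\right) \frac{1}{10} - \frac{43}{99}\right)\right) - 3 \left(-86\right) \left(-89\right) = \left(38 - \left(- \frac{77}{10} - \frac{43}{99}\right)\right) - 22962 = \left(38 - - \frac{8053}{990}\right) - 22962 = \left(38 + \frac{8053}{990}\right) - 22962 = \frac{45673}{990} - 22962 = - \frac{22686707}{990}$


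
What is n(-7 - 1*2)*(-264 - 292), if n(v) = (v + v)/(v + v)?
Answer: -556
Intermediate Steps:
n(v) = 1 (n(v) = (2*v)/((2*v)) = (2*v)*(1/(2*v)) = 1)
n(-7 - 1*2)*(-264 - 292) = 1*(-264 - 292) = 1*(-556) = -556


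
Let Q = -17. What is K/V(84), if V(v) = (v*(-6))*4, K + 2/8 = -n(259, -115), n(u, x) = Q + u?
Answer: 323/2688 ≈ 0.12016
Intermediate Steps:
n(u, x) = -17 + u
K = -969/4 (K = -¼ - (-17 + 259) = -¼ - 1*242 = -¼ - 242 = -969/4 ≈ -242.25)
V(v) = -24*v (V(v) = -6*v*4 = -24*v)
K/V(84) = -969/(4*((-24*84))) = -969/4/(-2016) = -969/4*(-1/2016) = 323/2688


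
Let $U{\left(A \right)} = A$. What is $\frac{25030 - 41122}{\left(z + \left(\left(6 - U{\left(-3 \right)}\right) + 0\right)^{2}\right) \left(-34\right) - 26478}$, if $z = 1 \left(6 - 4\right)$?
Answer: $\frac{4023}{7325} \approx 0.54922$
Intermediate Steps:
$z = 2$ ($z = 1 \cdot 2 = 2$)
$\frac{25030 - 41122}{\left(z + \left(\left(6 - U{\left(-3 \right)}\right) + 0\right)^{2}\right) \left(-34\right) - 26478} = \frac{25030 - 41122}{\left(2 + \left(\left(6 - -3\right) + 0\right)^{2}\right) \left(-34\right) - 26478} = - \frac{16092}{\left(2 + \left(\left(6 + 3\right) + 0\right)^{2}\right) \left(-34\right) - 26478} = - \frac{16092}{\left(2 + \left(9 + 0\right)^{2}\right) \left(-34\right) - 26478} = - \frac{16092}{\left(2 + 9^{2}\right) \left(-34\right) - 26478} = - \frac{16092}{\left(2 + 81\right) \left(-34\right) - 26478} = - \frac{16092}{83 \left(-34\right) - 26478} = - \frac{16092}{-2822 - 26478} = - \frac{16092}{-29300} = \left(-16092\right) \left(- \frac{1}{29300}\right) = \frac{4023}{7325}$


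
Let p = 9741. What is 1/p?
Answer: 1/9741 ≈ 0.00010266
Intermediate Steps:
1/p = 1/9741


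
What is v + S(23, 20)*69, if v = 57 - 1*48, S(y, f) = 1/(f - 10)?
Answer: 159/10 ≈ 15.900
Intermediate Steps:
S(y, f) = 1/(-10 + f)
v = 9 (v = 57 - 48 = 9)
v + S(23, 20)*69 = 9 + 69/(-10 + 20) = 9 + 69/10 = 159/10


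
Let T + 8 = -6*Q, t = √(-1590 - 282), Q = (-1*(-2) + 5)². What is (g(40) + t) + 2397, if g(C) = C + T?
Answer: 2135 + 12*I*√13 ≈ 2135.0 + 43.267*I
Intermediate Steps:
Q = 49 (Q = (2 + 5)² = 7² = 49)
t = 12*I*√13 (t = √(-1872) = 12*I*√13 ≈ 43.267*I)
T = -302 (T = -8 - 6*49 = -8 - 294 = -302)
g(C) = -302 + C (g(C) = C - 302 = -302 + C)
(g(40) + t) + 2397 = ((-302 + 40) + 12*I*√13) + 2397 = (-262 + 12*I*√13) + 2397 = 2135 + 12*I*√13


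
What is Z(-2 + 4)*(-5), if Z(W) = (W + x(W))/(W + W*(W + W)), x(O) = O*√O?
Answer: -1 - √2 ≈ -2.4142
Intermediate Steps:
x(O) = O^(3/2)
Z(W) = (W + W^(3/2))/(W + 2*W²) (Z(W) = (W + W^(3/2))/(W + W*(W + W)) = (W + W^(3/2))/(W + W*(2*W)) = (W + W^(3/2))/(W + 2*W²))
Z(-2 + 4)*(-5) = ((1 + √(-2 + 4))/(1 + 2*(-2 + 4)))*(-5) = ((1 + √2)/(1 + 2*2))*(-5) = ((1 + √2)/(1 + 4))*(-5) = ((1 + √2)/5)*(-5) = (⅕ + √2/5)*(-5) = -1 - √2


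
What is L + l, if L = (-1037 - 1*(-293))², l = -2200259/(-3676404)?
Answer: 2035024164803/3676404 ≈ 5.5354e+5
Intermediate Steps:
l = 2200259/3676404 (l = -2200259*(-1/3676404) = 2200259/3676404 ≈ 0.59848)
L = 553536 (L = (-1037 + 293)² = (-744)² = 553536)
L + l = 553536 + 2200259/3676404 = 2035024164803/3676404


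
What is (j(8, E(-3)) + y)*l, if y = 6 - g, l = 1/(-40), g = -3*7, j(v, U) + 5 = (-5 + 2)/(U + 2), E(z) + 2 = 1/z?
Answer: -31/40 ≈ -0.77500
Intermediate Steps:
E(z) = -2 + 1/z
j(v, U) = -5 - 3/(2 + U) (j(v, U) = -5 + (-5 + 2)/(U + 2) = -5 - 3/(2 + U))
g = -21
l = -1/40 ≈ -0.025000
y = 27 (y = 6 - 1*(-21) = 6 + 21 = 27)
(j(8, E(-3)) + y)*l = ((-13 - 5*(-2 + 1/(-3)))/(2 + (-2 + 1/(-3))) + 27)*(-1/40) = ((-13 - 5*(-2 - ⅓))/(2 + (-2 - ⅓)) + 27)*(-1/40) = ((-13 - 5*(-7/3))/(2 - 7/3) + 27)*(-1/40) = ((-13 + 35/3)/(-⅓) + 27)*(-1/40) = (-3*(-4/3) + 27)*(-1/40) = (4 + 27)*(-1/40) = 31*(-1/40) = -31/40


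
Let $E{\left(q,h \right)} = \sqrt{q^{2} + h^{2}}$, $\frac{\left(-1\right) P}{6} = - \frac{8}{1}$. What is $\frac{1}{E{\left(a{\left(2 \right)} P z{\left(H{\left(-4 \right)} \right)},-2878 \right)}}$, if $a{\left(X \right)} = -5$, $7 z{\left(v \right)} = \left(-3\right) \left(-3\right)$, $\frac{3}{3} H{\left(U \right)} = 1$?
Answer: $\frac{7 \sqrt{102631729}}{205263458} \approx 0.00034548$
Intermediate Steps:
$H{\left(U \right)} = 1$
$z{\left(v \right)} = \frac{9}{7}$ ($z{\left(v \right)} = \frac{\left(-3\right) \left(-3\right)}{7} = \frac{1}{7} \cdot 9 = \frac{9}{7}$)
$P = 48$ ($P = - 6 \left(- \frac{8}{1}\right) = - 6 \left(\left(-8\right) 1\right) = \left(-6\right) \left(-8\right) = 48$)
$E{\left(q,h \right)} = \sqrt{h^{2} + q^{2}}$
$\frac{1}{E{\left(a{\left(2 \right)} P z{\left(H{\left(-4 \right)} \right)},-2878 \right)}} = \frac{1}{\sqrt{\left(-2878\right)^{2} + \left(\left(-5\right) 48 \cdot \frac{9}{7}\right)^{2}}} = \frac{1}{\sqrt{8282884 + \left(\left(-240\right) \frac{9}{7}\right)^{2}}} = \frac{1}{\sqrt{8282884 + \left(- \frac{2160}{7}\right)^{2}}} = \frac{1}{\sqrt{8282884 + \frac{4665600}{49}}} = \frac{1}{\sqrt{\frac{410526916}{49}}} = \frac{1}{\frac{2}{7} \sqrt{102631729}} = \frac{7 \sqrt{102631729}}{205263458}$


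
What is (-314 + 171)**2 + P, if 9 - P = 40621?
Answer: -20163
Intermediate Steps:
P = -40612 (P = 9 - 1*40621 = 9 - 40621 = -40612)
(-314 + 171)**2 + P = (-314 + 171)**2 - 40612 = (-143)**2 - 40612 = 20449 - 40612 = -20163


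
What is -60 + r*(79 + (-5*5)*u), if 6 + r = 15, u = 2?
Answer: 201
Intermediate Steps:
r = 9 (r = -6 + 15 = 9)
-60 + r*(79 + (-5*5)*u) = -60 + 9*(79 - 5*5*2) = -60 + 9*(79 - 25*2) = -60 + 9*(79 - 50) = -60 + 9*29 = -60 + 261 = 201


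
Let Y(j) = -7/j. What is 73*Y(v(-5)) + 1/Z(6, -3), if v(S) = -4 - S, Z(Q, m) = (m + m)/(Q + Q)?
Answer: -513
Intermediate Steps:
Z(Q, m) = m/Q (Z(Q, m) = (2*m)/((2*Q)) = (2*m)*(1/(2*Q)) = m/Q)
73*Y(v(-5)) + 1/Z(6, -3) = 73*(-7/(-4 - 1*(-5))) + 1/(-3/6) = 73*(-7/(-4 + 5)) + 1/(-3*⅙) = 73*(-7/1) + 1/(-½) = 73*(-7*1) - 2 = 73*(-7) - 2 = -511 - 2 = -513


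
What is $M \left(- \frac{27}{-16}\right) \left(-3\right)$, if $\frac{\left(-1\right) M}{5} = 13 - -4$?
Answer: $\frac{6885}{16} \approx 430.31$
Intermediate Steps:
$M = -85$ ($M = - 5 \left(13 - -4\right) = - 5 \left(13 + 4\right) = \left(-5\right) 17 = -85$)
$M \left(- \frac{27}{-16}\right) \left(-3\right) = - 85 \left(- \frac{27}{-16}\right) \left(-3\right) = - 85 \left(\left(-27\right) \left(- \frac{1}{16}\right)\right) \left(-3\right) = \left(-85\right) \frac{27}{16} \left(-3\right) = \left(- \frac{2295}{16}\right) \left(-3\right) = \frac{6885}{16}$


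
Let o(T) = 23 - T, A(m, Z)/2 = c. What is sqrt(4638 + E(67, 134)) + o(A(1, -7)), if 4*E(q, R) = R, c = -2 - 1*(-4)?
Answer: 19 + sqrt(18686)/2 ≈ 87.348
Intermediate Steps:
c = 2 (c = -2 + 4 = 2)
A(m, Z) = 4 (A(m, Z) = 2*2 = 4)
E(q, R) = R/4
sqrt(4638 + E(67, 134)) + o(A(1, -7)) = sqrt(4638 + (1/4)*134) + (23 - 1*4) = sqrt(4638 + 67/2) + (23 - 4) = sqrt(9343/2) + 19 = sqrt(18686)/2 + 19 = 19 + sqrt(18686)/2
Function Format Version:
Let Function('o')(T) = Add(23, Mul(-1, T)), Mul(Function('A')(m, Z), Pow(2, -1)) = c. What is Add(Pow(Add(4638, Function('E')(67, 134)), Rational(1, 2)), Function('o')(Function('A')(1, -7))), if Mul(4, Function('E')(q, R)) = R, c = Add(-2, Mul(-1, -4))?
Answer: Add(19, Mul(Rational(1, 2), Pow(18686, Rational(1, 2)))) ≈ 87.348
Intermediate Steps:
c = 2 (c = Add(-2, 4) = 2)
Function('A')(m, Z) = 4 (Function('A')(m, Z) = Mul(2, 2) = 4)
Function('E')(q, R) = Mul(Rational(1, 4), R)
Add(Pow(Add(4638, Function('E')(67, 134)), Rational(1, 2)), Function('o')(Function('A')(1, -7))) = Add(Pow(Add(4638, Mul(Rational(1, 4), 134)), Rational(1, 2)), Add(23, Mul(-1, 4))) = Add(Pow(Add(4638, Rational(67, 2)), Rational(1, 2)), Add(23, -4)) = Add(Pow(Rational(9343, 2), Rational(1, 2)), 19) = Add(Mul(Rational(1, 2), Pow(18686, Rational(1, 2))), 19) = Add(19, Mul(Rational(1, 2), Pow(18686, Rational(1, 2))))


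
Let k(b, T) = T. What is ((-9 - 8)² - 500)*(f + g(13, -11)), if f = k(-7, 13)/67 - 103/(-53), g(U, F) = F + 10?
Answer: -852229/3551 ≈ -240.00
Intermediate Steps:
g(U, F) = 10 + F
f = 7590/3551 (f = 13/67 - 103/(-53) = 13*(1/67) - 103*(-1/53) = 13/67 + 103/53 = 7590/3551 ≈ 2.1374)
((-9 - 8)² - 500)*(f + g(13, -11)) = ((-9 - 8)² - 500)*(7590/3551 + (10 - 11)) = ((-17)² - 500)*(7590/3551 - 1) = (289 - 500)*(4039/3551) = -211*4039/3551 = -852229/3551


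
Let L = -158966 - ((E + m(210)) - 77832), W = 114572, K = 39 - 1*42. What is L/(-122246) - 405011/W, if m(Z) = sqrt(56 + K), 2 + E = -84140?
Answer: -24927803641/7002984356 + sqrt(53)/122246 ≈ -3.5595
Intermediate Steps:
E = -84142 (E = -2 - 84140 = -84142)
K = -3 (K = 39 - 42 = -3)
m(Z) = sqrt(53) (m(Z) = sqrt(56 - 3) = sqrt(53))
L = 3008 - sqrt(53) (L = -158966 - ((-84142 + sqrt(53)) - 77832) = -158966 - (-161974 + sqrt(53)) = -158966 + (161974 - sqrt(53)) = 3008 - sqrt(53) ≈ 3000.7)
L/(-122246) - 405011/W = (3008 - sqrt(53))/(-122246) - 405011/114572 = (3008 - sqrt(53))*(-1/122246) - 405011*1/114572 = (-1504/61123 + sqrt(53)/122246) - 405011/114572 = -24927803641/7002984356 + sqrt(53)/122246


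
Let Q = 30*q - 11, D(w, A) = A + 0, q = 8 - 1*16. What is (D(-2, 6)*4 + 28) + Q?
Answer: -199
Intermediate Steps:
q = -8 (q = 8 - 16 = -8)
D(w, A) = A
Q = -251 (Q = 30*(-8) - 11 = -240 - 11 = -251)
(D(-2, 6)*4 + 28) + Q = (6*4 + 28) - 251 = (24 + 28) - 251 = 52 - 251 = -199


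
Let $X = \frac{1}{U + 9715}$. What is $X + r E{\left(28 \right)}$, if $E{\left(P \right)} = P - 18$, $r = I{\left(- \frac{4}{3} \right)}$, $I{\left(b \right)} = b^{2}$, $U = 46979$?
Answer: $\frac{3023683}{170082} \approx 17.778$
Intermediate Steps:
$r = \frac{16}{9}$ ($r = \left(- \frac{4}{3}\right)^{2} = \frac{16}{9} \approx 1.7778$)
$E{\left(P \right)} = -18 + P$
$X = \frac{1}{56694}$ ($X = \frac{1}{46979 + 9715} = \frac{1}{56694} \approx 1.7639 \cdot 10^{-5}$)
$X + r E{\left(28 \right)} = \frac{1}{56694} + \frac{16 \left(-18 + 28\right)}{9} = \frac{1}{56694} + \frac{16}{9} \cdot 10 = \frac{1}{56694} + \frac{160}{9} = \frac{3023683}{170082}$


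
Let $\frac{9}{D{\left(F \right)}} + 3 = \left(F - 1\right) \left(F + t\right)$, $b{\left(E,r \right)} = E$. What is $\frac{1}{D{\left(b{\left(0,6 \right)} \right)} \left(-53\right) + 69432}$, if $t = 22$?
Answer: $\frac{25}{1736277} \approx 1.4399 \cdot 10^{-5}$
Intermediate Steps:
$D{\left(F \right)} = \frac{9}{-3 + \left(-1 + F\right) \left(22 + F\right)}$ ($D{\left(F \right)} = \frac{9}{-3 + \left(F - 1\right) \left(F + 22\right)} = \frac{9}{-3 + \left(-1 + F\right) \left(22 + F\right)}$)
$\frac{1}{D{\left(b{\left(0,6 \right)} \right)} \left(-53\right) + 69432} = \frac{1}{\frac{9}{-25 + 0^{2} + 21 \cdot 0} \left(-53\right) + 69432} = \frac{1}{\frac{9}{-25 + 0 + 0} \left(-53\right) + 69432} = \frac{1}{\frac{9}{-25} \left(-53\right) + 69432} = \frac{1}{9 \left(- \frac{1}{25}\right) \left(-53\right) + 69432} = \frac{1}{\left(- \frac{9}{25}\right) \left(-53\right) + 69432} = \frac{1}{\frac{477}{25} + 69432} = \frac{1}{\frac{1736277}{25}} = \frac{25}{1736277}$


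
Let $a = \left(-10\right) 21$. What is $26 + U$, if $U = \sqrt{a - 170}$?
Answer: $26 + 2 i \sqrt{95} \approx 26.0 + 19.494 i$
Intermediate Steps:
$a = -210$
$U = 2 i \sqrt{95}$ ($U = \sqrt{-210 - 170} = \sqrt{-380} = 2 i \sqrt{95} \approx 19.494 i$)
$26 + U = 26 + 2 i \sqrt{95}$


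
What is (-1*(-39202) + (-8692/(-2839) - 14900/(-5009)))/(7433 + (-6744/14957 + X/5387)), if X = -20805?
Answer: 22462236172712388585/4255885741023335417 ≈ 5.2779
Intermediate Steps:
(-1*(-39202) + (-8692/(-2839) - 14900/(-5009)))/(7433 + (-6744/14957 + X/5387)) = (-1*(-39202) + (-8692/(-2839) - 14900/(-5009)))/(7433 + (-6744/14957 - 20805/5387)) = (39202 + (-8692*(-1/2839) - 14900*(-1/5009)))/(7433 + (-6744*1/14957 - 20805*1/5387)) = (39202 + (8692/2839 + 14900/5009))/(7433 + (-6744/14957 - 20805/5387)) = (39202 + 85839328/14220551)/(7433 - 347510313/80573359) = 557559879630/(14220551*(598554267134/80573359)) = (557559879630/14220551)*(80573359/598554267134) = 22462236172712388585/4255885741023335417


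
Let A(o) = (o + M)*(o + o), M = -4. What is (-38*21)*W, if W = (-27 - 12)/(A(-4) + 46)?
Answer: 15561/55 ≈ 282.93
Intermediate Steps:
A(o) = 2*o*(-4 + o) (A(o) = (o - 4)*(o + o) = (-4 + o)*(2*o) = 2*o*(-4 + o))
W = -39/110 (W = (-27 - 12)/(2*(-4)*(-4 - 4) + 46) = -39/(2*(-4)*(-8) + 46) = -39/(64 + 46) = -39/110 ≈ -0.35455)
(-38*21)*W = -38*21*(-39/110) = -798*(-39/110) = 15561/55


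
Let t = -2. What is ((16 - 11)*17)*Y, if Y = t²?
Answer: 340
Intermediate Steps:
Y = 4 (Y = (-2)² = 4)
((16 - 11)*17)*Y = ((16 - 11)*17)*4 = (5*17)*4 = 85*4 = 340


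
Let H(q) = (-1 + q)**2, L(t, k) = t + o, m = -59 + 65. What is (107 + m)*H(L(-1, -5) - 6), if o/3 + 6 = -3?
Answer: 138425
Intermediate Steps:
o = -27 (o = -18 + 3*(-3) = -18 - 9 = -27)
m = 6
L(t, k) = -27 + t (L(t, k) = t - 27 = -27 + t)
(107 + m)*H(L(-1, -5) - 6) = (107 + 6)*(-1 + ((-27 - 1) - 6))**2 = 113*(-1 + (-28 - 6))**2 = 113*(-1 - 34)**2 = 113*(-35)**2 = 113*1225 = 138425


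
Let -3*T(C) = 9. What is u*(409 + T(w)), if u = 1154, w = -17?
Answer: 468524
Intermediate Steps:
T(C) = -3 (T(C) = -⅓*9 = -3)
u*(409 + T(w)) = 1154*(409 - 3) = 1154*406 = 468524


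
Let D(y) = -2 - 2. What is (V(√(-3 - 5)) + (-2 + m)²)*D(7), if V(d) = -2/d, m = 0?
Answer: -16 - 2*I*√2 ≈ -16.0 - 2.8284*I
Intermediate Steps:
D(y) = -4
(V(√(-3 - 5)) + (-2 + m)²)*D(7) = (-2/√(-3 - 5) + (-2 + 0)²)*(-4) = (-2*(-I*√2/4) + (-2)²)*(-4) = (-2*(-I*√2/4) + 4)*(-4) = (-(-1)*I*√2/2 + 4)*(-4) = (I*√2/2 + 4)*(-4) = (4 + I*√2/2)*(-4) = -16 - 2*I*√2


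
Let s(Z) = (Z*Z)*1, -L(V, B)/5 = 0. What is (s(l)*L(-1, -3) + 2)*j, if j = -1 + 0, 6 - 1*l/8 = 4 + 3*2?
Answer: -2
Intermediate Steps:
L(V, B) = 0 (L(V, B) = -5*0 = 0)
l = -32 (l = 48 - 8*(4 + 3*2) = 48 - 8*(4 + 6) = 48 - 8*10 = 48 - 80 = -32)
s(Z) = Z² (s(Z) = Z²*1 = Z²)
j = -1
(s(l)*L(-1, -3) + 2)*j = ((-32)²*0 + 2)*(-1) = (1024*0 + 2)*(-1) = (0 + 2)*(-1) = 2*(-1) = -2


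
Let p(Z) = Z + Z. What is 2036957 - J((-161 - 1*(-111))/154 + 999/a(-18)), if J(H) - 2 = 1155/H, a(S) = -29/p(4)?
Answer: 1254988887210/616109 ≈ 2.0370e+6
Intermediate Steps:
p(Z) = 2*Z
a(S) = -29/8 (a(S) = -29/(2*4) = -29/8)
J(H) = 2 + 1155/H
2036957 - J((-161 - 1*(-111))/154 + 999/a(-18)) = 2036957 - (2 + 1155/((-161 - 1*(-111))/154 + 999/(-29/8))) = 2036957 - (2 + 1155/((-161 + 111)*(1/154) + 999*(-8/29))) = 2036957 - (2 + 1155/(-50*1/154 - 7992/29)) = 2036957 - (2 + 1155/(-25/77 - 7992/29)) = 2036957 - (2 + 1155/(-616109/2233)) = 2036957 - (2 + 1155*(-2233/616109)) = 2036957 - (2 - 2579115/616109) = 2036957 - 1*(-1346897/616109) = 2036957 + 1346897/616109 = 1254988887210/616109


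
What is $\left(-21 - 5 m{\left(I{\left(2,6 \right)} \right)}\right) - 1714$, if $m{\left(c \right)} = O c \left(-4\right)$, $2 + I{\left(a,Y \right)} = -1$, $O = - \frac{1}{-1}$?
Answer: $-1795$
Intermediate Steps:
$O = 1$ ($O = \left(-1\right) \left(-1\right) = 1$)
$I{\left(a,Y \right)} = -3$ ($I{\left(a,Y \right)} = -2 - 1 = -3$)
$m{\left(c \right)} = - 4 c$ ($m{\left(c \right)} = 1 c \left(-4\right) = c \left(-4\right) = - 4 c$)
$\left(-21 - 5 m{\left(I{\left(2,6 \right)} \right)}\right) - 1714 = \left(-21 - 5 \left(\left(-4\right) \left(-3\right)\right)\right) - 1714 = \left(-21 - 60\right) - 1714 = -81 - 1714 = -1795$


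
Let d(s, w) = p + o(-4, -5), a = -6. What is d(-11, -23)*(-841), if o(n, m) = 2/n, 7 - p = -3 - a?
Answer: -5887/2 ≈ -2943.5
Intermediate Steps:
p = 4 (p = 7 - (-3 - 1*(-6)) = 7 - (-3 + 6) = 7 - 1*3 = 7 - 3 = 4)
d(s, w) = 7/2 (d(s, w) = 4 + 2/(-4) = 4 + 2*(-¼) = 4 - ½ = 7/2)
d(-11, -23)*(-841) = (7/2)*(-841) = -5887/2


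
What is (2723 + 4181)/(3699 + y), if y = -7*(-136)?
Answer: 6904/4651 ≈ 1.4844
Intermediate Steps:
y = 952
(2723 + 4181)/(3699 + y) = (2723 + 4181)/(3699 + 952) = 6904/4651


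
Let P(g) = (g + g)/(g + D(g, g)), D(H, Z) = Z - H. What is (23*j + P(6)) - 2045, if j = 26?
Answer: -1445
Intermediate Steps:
P(g) = 2 (P(g) = (g + g)/(g + (g - g)) = (2*g)/(g + 0) = (2*g)/g = 2)
(23*j + P(6)) - 2045 = (23*26 + 2) - 2045 = (598 + 2) - 2045 = 600 - 2045 = -1445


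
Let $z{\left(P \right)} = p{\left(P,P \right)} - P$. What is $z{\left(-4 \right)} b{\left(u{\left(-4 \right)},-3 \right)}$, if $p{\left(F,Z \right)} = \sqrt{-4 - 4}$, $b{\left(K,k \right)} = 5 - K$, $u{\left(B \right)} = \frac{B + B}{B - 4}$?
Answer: $16 + 8 i \sqrt{2} \approx 16.0 + 11.314 i$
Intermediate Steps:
$u{\left(B \right)} = \frac{2 B}{-4 + B}$
$p{\left(F,Z \right)} = 2 i \sqrt{2}$ ($p{\left(F,Z \right)} = \sqrt{-8} = 2 i \sqrt{2}$)
$z{\left(P \right)} = - P + 2 i \sqrt{2}$ ($z{\left(P \right)} = 2 i \sqrt{2} - P = - P + 2 i \sqrt{2}$)
$z{\left(-4 \right)} b{\left(u{\left(-4 \right)},-3 \right)} = \left(\left(-1\right) \left(-4\right) + 2 i \sqrt{2}\right) \left(5 - 2 \left(-4\right) \frac{1}{-4 - 4}\right) = \left(4 + 2 i \sqrt{2}\right) \left(5 - 2 \left(-4\right) \frac{1}{-8}\right) = \left(4 + 2 i \sqrt{2}\right) \left(5 - 2 \left(-4\right) \left(- \frac{1}{8}\right)\right) = \left(4 + 2 i \sqrt{2}\right) \left(5 - 1\right) = \left(4 + 2 i \sqrt{2}\right) 4 = 16 + 8 i \sqrt{2}$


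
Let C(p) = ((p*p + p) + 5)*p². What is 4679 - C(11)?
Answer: -11898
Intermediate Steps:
C(p) = p²*(5 + p + p²) (C(p) = ((p² + p) + 5)*p² = ((p + p²) + 5)*p² = (5 + p + p²)*p² = p²*(5 + p + p²))
4679 - C(11) = 4679 - 11²*(5 + 11 + 11²) = 4679 - 121*(5 + 11 + 121) = 4679 - 121*137 = 4679 - 1*16577 = 4679 - 16577 = -11898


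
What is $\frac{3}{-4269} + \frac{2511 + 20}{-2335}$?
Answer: $- \frac{3603948}{3322705} \approx -1.0846$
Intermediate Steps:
$\frac{3}{-4269} + \frac{2511 + 20}{-2335} = 3 \left(- \frac{1}{4269}\right) + 2531 \left(- \frac{1}{2335}\right) = - \frac{1}{1423} - \frac{2531}{2335} = - \frac{3603948}{3322705}$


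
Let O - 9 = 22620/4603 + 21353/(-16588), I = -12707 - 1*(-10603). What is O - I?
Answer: 161614126433/76354564 ≈ 2116.6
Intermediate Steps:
I = -2104 (I = -12707 + 10603 = -2104)
O = 964123777/76354564 (O = 9 + (22620/4603 + 21353/(-16588)) = 9 + (22620*(1/4603) + 21353*(-1/16588)) = 9 + (22620/4603 - 21353/16588) = 9 + 276932701/76354564 = 964123777/76354564 ≈ 12.627)
O - I = 964123777/76354564 - 1*(-2104) = 964123777/76354564 + 2104 = 161614126433/76354564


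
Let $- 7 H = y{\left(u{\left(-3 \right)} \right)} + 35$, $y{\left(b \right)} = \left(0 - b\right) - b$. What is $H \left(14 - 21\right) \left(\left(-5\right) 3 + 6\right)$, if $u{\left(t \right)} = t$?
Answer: $-369$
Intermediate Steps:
$y{\left(b \right)} = - 2 b$ ($y{\left(b \right)} = - b - b = - 2 b$)
$H = - \frac{41}{7}$ ($H = - \frac{\left(-2\right) \left(-3\right) + 35}{7} = - \frac{6 + 35}{7} = \left(- \frac{1}{7}\right) 41 = - \frac{41}{7} \approx -5.8571$)
$H \left(14 - 21\right) \left(\left(-5\right) 3 + 6\right) = - \frac{41 \left(14 - 21\right)}{7} \left(\left(-5\right) 3 + 6\right) = \left(- \frac{41}{7}\right) \left(-7\right) \left(-15 + 6\right) = 41 \left(-9\right) = -369$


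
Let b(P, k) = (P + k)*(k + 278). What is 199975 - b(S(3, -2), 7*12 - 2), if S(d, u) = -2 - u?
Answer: 170455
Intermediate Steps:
b(P, k) = (278 + k)*(P + k) (b(P, k) = (P + k)*(278 + k) = (278 + k)*(P + k))
199975 - b(S(3, -2), 7*12 - 2) = 199975 - ((7*12 - 2)² + 278*(-2 - 1*(-2)) + 278*(7*12 - 2) + (-2 - 1*(-2))*(7*12 - 2)) = 199975 - ((84 - 2)² + 278*(-2 + 2) + 278*(84 - 2) + (-2 + 2)*(84 - 2)) = 199975 - (82² + 278*0 + 278*82 + 0*82) = 199975 - (6724 + 0 + 22796 + 0) = 199975 - 1*29520 = 199975 - 29520 = 170455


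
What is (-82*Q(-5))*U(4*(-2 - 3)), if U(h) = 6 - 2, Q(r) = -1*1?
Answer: 328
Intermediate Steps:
Q(r) = -1
U(h) = 4
(-82*Q(-5))*U(4*(-2 - 3)) = -82*(-1)*4 = 82*4 = 328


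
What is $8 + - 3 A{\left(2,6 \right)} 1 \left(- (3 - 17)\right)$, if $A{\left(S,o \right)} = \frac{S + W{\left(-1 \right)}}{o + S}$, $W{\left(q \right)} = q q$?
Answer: $- \frac{31}{4} \approx -7.75$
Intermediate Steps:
$W{\left(q \right)} = q^{2}$
$A{\left(S,o \right)} = \frac{1 + S}{S + o}$ ($A{\left(S,o \right)} = \frac{S + \left(-1\right)^{2}}{o + S} = \frac{S + 1}{S + o} = \frac{1 + S}{S + o}$)
$8 + - 3 A{\left(2,6 \right)} 1 \left(- (3 - 17)\right) = 8 + - 3 \frac{1 + 2}{2 + 6} \cdot 1 \left(- (3 - 17)\right) = 8 + - 3 \cdot \frac{1}{8} \cdot 3 \cdot 1 \left(\left(-1\right) \left(-14\right)\right) = 8 + - 3 \cdot \frac{1}{8} \cdot 3 \cdot 1 \cdot 14 = 8 + \left(-3\right) \frac{3}{8} \cdot 1 \cdot 14 = 8 + \left(- \frac{9}{8}\right) 1 \cdot 14 = 8 - \frac{63}{4} = - \frac{31}{4}$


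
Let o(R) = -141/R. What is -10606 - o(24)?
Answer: -84801/8 ≈ -10600.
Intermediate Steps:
-10606 - o(24) = -10606 - (-141)/24 = -10606 - 1*(-47/8) = -10606 + 47/8 = -84801/8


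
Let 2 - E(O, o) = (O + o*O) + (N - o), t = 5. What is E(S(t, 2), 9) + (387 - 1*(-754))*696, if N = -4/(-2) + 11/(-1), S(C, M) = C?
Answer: 794106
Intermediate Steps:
N = -9 (N = -4*(-1/2) + 11*(-1) = 2 - 11 = -9)
E(O, o) = 11 + o - O - O*o (E(O, o) = 2 - ((O + o*O) + (-9 - o)) = 2 - ((O + O*o) + (-9 - o)) = 2 - (-9 + O - o + O*o) = 2 + (9 + o - O - O*o) = 11 + o - O - O*o)
E(S(t, 2), 9) + (387 - 1*(-754))*696 = (11 + 9 - 1*5 - 1*5*9) + (387 - 1*(-754))*696 = (11 + 9 - 5 - 45) + (387 + 754)*696 = -30 + 1141*696 = -30 + 794136 = 794106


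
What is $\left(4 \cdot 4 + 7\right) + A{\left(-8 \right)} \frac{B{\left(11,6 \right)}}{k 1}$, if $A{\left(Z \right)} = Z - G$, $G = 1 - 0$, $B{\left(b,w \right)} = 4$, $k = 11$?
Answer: $\frac{217}{11} \approx 19.727$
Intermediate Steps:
$G = 1$ ($G = 1 + 0 = 1$)
$A{\left(Z \right)} = -1 + Z$ ($A{\left(Z \right)} = Z - 1 = -1 + Z$)
$\left(4 \cdot 4 + 7\right) + A{\left(-8 \right)} \frac{B{\left(11,6 \right)}}{k 1} = \left(4 \cdot 4 + 7\right) + \left(-1 - 8\right) \frac{4}{11 \cdot 1} = \left(16 + 7\right) - 9 \cdot \frac{4}{11} = 23 - 9 \cdot 4 \cdot \frac{1}{11} = 23 - \frac{36}{11} = \frac{217}{11}$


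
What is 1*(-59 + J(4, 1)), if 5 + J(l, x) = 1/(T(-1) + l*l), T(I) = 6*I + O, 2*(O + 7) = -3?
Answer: -190/3 ≈ -63.333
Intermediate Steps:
O = -17/2 (O = -7 + (½)*(-3) = -7 - 3/2 = -17/2 ≈ -8.5000)
T(I) = -17/2 + 6*I (T(I) = 6*I - 17/2 = -17/2 + 6*I)
J(l, x) = -5 + 1/(-29/2 + l²) (J(l, x) = -5 + 1/((-17/2 + 6*(-1)) + l*l) = -5 + 1/((-17/2 - 6) + l²) = -5 + 1/(-29/2 + l²))
1*(-59 + J(4, 1)) = 1*(-59 + (147 - 10*4²)/(-29 + 2*4²)) = 1*(-59 + (147 - 10*16)/(-29 + 2*16)) = 1*(-59 + (147 - 160)/(-29 + 32)) = 1*(-59 - 13/3) = 1*(-190/3) = -190/3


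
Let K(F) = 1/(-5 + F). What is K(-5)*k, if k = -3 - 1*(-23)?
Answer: -2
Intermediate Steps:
k = 20 (k = -3 + 23 = 20)
K(-5)*k = 20/(-5 - 5) = 20/(-10) = -⅒*20 = -2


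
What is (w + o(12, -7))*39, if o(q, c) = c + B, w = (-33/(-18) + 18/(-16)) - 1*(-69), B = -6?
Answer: 17693/8 ≈ 2211.6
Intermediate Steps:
w = 1673/24 (w = (-33*(-1/18) + 18*(-1/16)) + 69 = (11/6 - 9/8) + 69 = 17/24 + 69 = 1673/24 ≈ 69.708)
o(q, c) = -6 + c (o(q, c) = c - 6 = -6 + c)
(w + o(12, -7))*39 = (1673/24 + (-6 - 7))*39 = (1673/24 - 13)*39 = (1361/24)*39 = 17693/8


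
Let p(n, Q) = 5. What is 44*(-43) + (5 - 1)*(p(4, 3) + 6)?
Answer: -1848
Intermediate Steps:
44*(-43) + (5 - 1)*(p(4, 3) + 6) = 44*(-43) + (5 - 1)*(5 + 6) = -1892 + 4*11 = -1892 + 44 = -1848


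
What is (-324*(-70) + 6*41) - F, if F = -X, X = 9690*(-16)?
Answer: -132114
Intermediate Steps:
X = -155040
F = 155040 (F = -1*(-155040) = 155040)
(-324*(-70) + 6*41) - F = (-324*(-70) + 6*41) - 1*155040 = (22680 + 246) - 155040 = 22926 - 155040 = -132114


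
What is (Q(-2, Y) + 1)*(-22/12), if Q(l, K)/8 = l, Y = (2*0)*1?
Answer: 55/2 ≈ 27.500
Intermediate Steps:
Y = 0 (Y = 0*1 = 0)
Q(l, K) = 8*l
(Q(-2, Y) + 1)*(-22/12) = (8*(-2) + 1)*(-22/12) = (-16 + 1)*(-22*1/12) = -15*(-11/6) = 55/2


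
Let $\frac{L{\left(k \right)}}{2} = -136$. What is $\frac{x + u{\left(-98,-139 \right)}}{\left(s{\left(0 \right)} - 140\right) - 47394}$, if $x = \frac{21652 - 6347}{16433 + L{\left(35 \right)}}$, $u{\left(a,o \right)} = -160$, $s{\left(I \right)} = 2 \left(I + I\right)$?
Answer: $\frac{2570455}{768196974} \approx 0.0033461$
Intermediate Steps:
$s{\left(I \right)} = 4 I$ ($s{\left(I \right)} = 2 \cdot 2 I = 4 I$)
$L{\left(k \right)} = -272$ ($L{\left(k \right)} = 2 \left(-136\right) = -272$)
$x = \frac{15305}{16161}$ ($x = \frac{21652 - 6347}{16433 - 272} = \frac{15305}{16161} \approx 0.94703$)
$\frac{x + u{\left(-98,-139 \right)}}{\left(s{\left(0 \right)} - 140\right) - 47394} = \frac{\frac{15305}{16161} - 160}{\left(4 \cdot 0 - 140\right) - 47394} = - \frac{2570455}{16161 \left(\left(0 - 140\right) - 47394\right)} = - \frac{2570455}{16161 \left(-140 - 47394\right)} = - \frac{2570455}{16161 \left(-47534\right)} = \left(- \frac{2570455}{16161}\right) \left(- \frac{1}{47534}\right) = \frac{2570455}{768196974}$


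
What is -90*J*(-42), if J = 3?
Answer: 11340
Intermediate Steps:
-90*J*(-42) = -90*3*(-42) = -270*(-42) = 11340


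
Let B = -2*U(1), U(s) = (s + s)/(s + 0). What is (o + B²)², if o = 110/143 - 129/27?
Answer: 1968409/13689 ≈ 143.79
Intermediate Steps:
U(s) = 2 (U(s) = (2*s)/s = 2)
o = -469/117 (o = 110*(1/143) - 129*1/27 = 10/13 - 43/9 = -469/117 ≈ -4.0085)
B = -4 (B = -2*2 = -4)
(o + B²)² = (-469/117 + (-4)²)² = (-469/117 + 16)² = (1403/117)² = 1968409/13689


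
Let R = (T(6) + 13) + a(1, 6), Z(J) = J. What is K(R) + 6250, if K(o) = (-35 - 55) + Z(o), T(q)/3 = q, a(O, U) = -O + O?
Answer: 6191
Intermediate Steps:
a(O, U) = 0
T(q) = 3*q
R = 31 (R = (3*6 + 13) + 0 = (18 + 13) + 0 = 31 + 0 = 31)
K(o) = -90 + o (K(o) = (-35 - 55) + o = -90 + o)
K(R) + 6250 = (-90 + 31) + 6250 = -59 + 6250 = 6191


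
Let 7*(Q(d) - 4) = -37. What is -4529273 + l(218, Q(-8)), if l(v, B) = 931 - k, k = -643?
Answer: -4527699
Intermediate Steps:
Q(d) = -9/7 (Q(d) = 4 + (⅐)*(-37) = 4 - 37/7 = -9/7)
l(v, B) = 1574 (l(v, B) = 931 - 1*(-643) = 931 + 643 = 1574)
-4529273 + l(218, Q(-8)) = -4529273 + 1574 = -4527699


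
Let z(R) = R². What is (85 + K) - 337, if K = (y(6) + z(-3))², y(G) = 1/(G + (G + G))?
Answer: -55079/324 ≈ -170.00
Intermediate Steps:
y(G) = 1/(3*G) (y(G) = 1/(G + 2*G) = 1/(3*G))
K = 26569/324 (K = ((⅓)/6 + (-3)²)² = ((⅓)*(⅙) + 9)² = (1/18 + 9)² = (163/18)² = 26569/324 ≈ 82.003)
(85 + K) - 337 = (85 + 26569/324) - 337 = 54109/324 - 337 = -55079/324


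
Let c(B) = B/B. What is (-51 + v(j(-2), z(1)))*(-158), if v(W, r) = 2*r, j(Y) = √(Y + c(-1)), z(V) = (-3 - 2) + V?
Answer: 9322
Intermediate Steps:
z(V) = -5 + V
c(B) = 1
j(Y) = √(1 + Y) (j(Y) = √(Y + 1) = √(1 + Y))
(-51 + v(j(-2), z(1)))*(-158) = (-51 + 2*(-5 + 1))*(-158) = (-51 + 2*(-4))*(-158) = (-51 - 8)*(-158) = -59*(-158) = 9322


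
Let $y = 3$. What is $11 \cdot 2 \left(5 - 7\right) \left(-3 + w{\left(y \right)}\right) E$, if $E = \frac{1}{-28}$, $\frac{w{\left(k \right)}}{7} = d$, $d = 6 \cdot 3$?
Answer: $\frac{1353}{7} \approx 193.29$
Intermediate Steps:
$d = 18$
$w{\left(k \right)} = 126$ ($w{\left(k \right)} = 7 \cdot 18 = 126$)
$E = - \frac{1}{28} \approx -0.035714$
$11 \cdot 2 \left(5 - 7\right) \left(-3 + w{\left(y \right)}\right) E = 11 \cdot 2 \left(5 - 7\right) \left(-3 + 126\right) \left(- \frac{1}{28}\right) = 11 \cdot 2 \left(5 - 7\right) 123 \left(- \frac{1}{28}\right) = 11 \cdot 2 \left(\left(-2\right) 123\right) \left(- \frac{1}{28}\right) = 11 \cdot 2 \left(-246\right) \left(- \frac{1}{28}\right) = 11 \left(-492\right) \left(- \frac{1}{28}\right) = \left(-5412\right) \left(- \frac{1}{28}\right) = \frac{1353}{7}$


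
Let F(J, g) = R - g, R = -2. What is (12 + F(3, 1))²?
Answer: 81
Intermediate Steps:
F(J, g) = -2 - g
(12 + F(3, 1))² = (12 + (-2 - 1*1))² = (12 + (-2 - 1))² = (12 - 3)² = 9² = 81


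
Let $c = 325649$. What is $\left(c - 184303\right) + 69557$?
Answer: $210903$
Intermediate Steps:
$\left(c - 184303\right) + 69557 = \left(325649 - 184303\right) + 69557 = 141346 + 69557 = 210903$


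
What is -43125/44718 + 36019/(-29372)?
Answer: -479560857/218909516 ≈ -2.1907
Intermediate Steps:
-43125/44718 + 36019/(-29372) = -43125*1/44718 + 36019*(-1/29372) = -14375/14906 - 36019/29372 = -479560857/218909516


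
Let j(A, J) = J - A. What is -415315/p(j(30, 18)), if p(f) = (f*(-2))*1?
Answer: -415315/24 ≈ -17305.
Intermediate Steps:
p(f) = -2*f (p(f) = -2*f*1 = -2*f)
-415315/p(j(30, 18)) = -415315*(-1/(2*(18 - 1*30))) = -415315*(-1/(2*(18 - 30))) = -415315/((-2*(-12))) = -415315/24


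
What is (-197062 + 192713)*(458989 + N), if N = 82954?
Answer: -2356910107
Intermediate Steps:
(-197062 + 192713)*(458989 + N) = (-197062 + 192713)*(458989 + 82954) = -4349*541943 = -2356910107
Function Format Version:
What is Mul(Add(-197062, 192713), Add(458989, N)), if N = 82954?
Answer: -2356910107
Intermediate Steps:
Mul(Add(-197062, 192713), Add(458989, N)) = Mul(Add(-197062, 192713), Add(458989, 82954)) = Mul(-4349, 541943) = -2356910107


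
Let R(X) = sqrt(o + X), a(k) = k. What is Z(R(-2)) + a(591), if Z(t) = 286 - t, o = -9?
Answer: 877 - I*sqrt(11) ≈ 877.0 - 3.3166*I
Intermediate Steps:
R(X) = sqrt(-9 + X)
Z(R(-2)) + a(591) = (286 - sqrt(-9 - 2)) + 591 = (286 - sqrt(-11)) + 591 = (286 - I*sqrt(11)) + 591 = 877 - I*sqrt(11)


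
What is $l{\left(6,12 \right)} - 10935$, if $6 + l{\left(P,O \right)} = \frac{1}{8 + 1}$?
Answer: $- \frac{98468}{9} \approx -10941.0$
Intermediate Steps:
$l{\left(P,O \right)} = - \frac{53}{9}$ ($l{\left(P,O \right)} = -6 + \frac{1}{8 + 1} = -6 + \frac{1}{9} = - \frac{53}{9}$)
$l{\left(6,12 \right)} - 10935 = - \frac{53}{9} - 10935 = - \frac{98468}{9}$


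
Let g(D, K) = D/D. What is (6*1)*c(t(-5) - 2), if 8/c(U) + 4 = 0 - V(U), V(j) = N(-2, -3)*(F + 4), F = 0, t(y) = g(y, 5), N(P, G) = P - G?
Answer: -6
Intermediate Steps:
g(D, K) = 1
t(y) = 1
V(j) = 4 (V(j) = (-2 - 1*(-3))*(0 + 4) = (-2 + 3)*4 = 1*4 = 4)
c(U) = -1 (c(U) = 8/(-4 + (0 - 1*4)) = 8/(-4 + (0 - 4)) = 8/(-4 - 4) = 8/(-8) = 8*(-⅛) = -1)
(6*1)*c(t(-5) - 2) = (6*1)*(-1) = 6*(-1) = -6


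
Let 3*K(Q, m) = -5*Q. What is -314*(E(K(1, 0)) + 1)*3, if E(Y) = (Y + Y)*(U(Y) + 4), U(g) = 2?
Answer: 17898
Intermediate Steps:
K(Q, m) = -5*Q/3 (K(Q, m) = (-5*Q)/3 = -5*Q/3)
E(Y) = 12*Y (E(Y) = (Y + Y)*(2 + 4) = (2*Y)*6 = 12*Y)
-314*(E(K(1, 0)) + 1)*3 = -314*(12*(-5/3*1) + 1)*3 = -314*(12*(-5/3) + 1)*3 = -314*(-20 + 1)*3 = -(-5966)*3 = -314*(-57) = 17898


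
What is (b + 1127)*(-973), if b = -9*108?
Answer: -150815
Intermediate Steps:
b = -972
(b + 1127)*(-973) = (-972 + 1127)*(-973) = 155*(-973) = -150815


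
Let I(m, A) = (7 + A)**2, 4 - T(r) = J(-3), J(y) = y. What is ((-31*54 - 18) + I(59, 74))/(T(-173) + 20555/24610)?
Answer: 2662802/4285 ≈ 621.42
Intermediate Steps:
T(r) = 7 (T(r) = 4 - 1*(-3) = 4 + 3 = 7)
((-31*54 - 18) + I(59, 74))/(T(-173) + 20555/24610) = ((-31*54 - 18) + (7 + 74)**2)/(7 + 20555/24610) = ((-1674 - 18) + 81**2)/(7 + 20555*(1/24610)) = (-1692 + 6561)/(7 + 4111/4922) = 4869/(38565/4922) = 4869*(4922/38565) = 2662802/4285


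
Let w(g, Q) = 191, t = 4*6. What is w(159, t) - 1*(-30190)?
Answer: 30381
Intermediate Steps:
t = 24
w(159, t) - 1*(-30190) = 191 - 1*(-30190) = 191 + 30190 = 30381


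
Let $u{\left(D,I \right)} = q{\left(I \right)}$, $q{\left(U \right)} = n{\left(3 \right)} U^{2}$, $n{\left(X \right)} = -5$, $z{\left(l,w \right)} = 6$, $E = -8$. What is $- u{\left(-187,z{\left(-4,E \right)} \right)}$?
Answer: $180$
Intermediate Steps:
$q{\left(U \right)} = - 5 U^{2}$
$u{\left(D,I \right)} = - 5 I^{2}$
$- u{\left(-187,z{\left(-4,E \right)} \right)} = - \left(-5\right) 6^{2} = - \left(-5\right) 36 = \left(-1\right) \left(-180\right) = 180$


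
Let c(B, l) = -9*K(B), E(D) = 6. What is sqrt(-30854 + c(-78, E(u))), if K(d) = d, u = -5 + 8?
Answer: 2*I*sqrt(7538) ≈ 173.64*I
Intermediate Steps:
u = 3
c(B, l) = -9*B
sqrt(-30854 + c(-78, E(u))) = sqrt(-30854 - 9*(-78)) = sqrt(-30854 + 702) = sqrt(-30152) = 2*I*sqrt(7538)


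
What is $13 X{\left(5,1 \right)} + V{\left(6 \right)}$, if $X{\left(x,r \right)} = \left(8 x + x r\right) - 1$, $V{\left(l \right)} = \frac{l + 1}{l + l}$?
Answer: $\frac{6871}{12} \approx 572.58$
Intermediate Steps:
$V{\left(l \right)} = \frac{1 + l}{2 l}$
$X{\left(x,r \right)} = -1 + 8 x + r x$ ($X{\left(x,r \right)} = \left(8 x + r x\right) - 1 = -1 + 8 x + r x$)
$13 X{\left(5,1 \right)} + V{\left(6 \right)} = 13 \left(-1 + 8 \cdot 5 + 1 \cdot 5\right) + \frac{1 + 6}{2 \cdot 6} = 13 \left(-1 + 40 + 5\right) + \frac{1}{2} \cdot \frac{1}{6} \cdot 7 = 13 \cdot 44 + \frac{7}{12} = 572 + \frac{7}{12} = \frac{6871}{12}$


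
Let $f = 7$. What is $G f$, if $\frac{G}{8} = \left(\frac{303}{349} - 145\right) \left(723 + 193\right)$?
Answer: $- \frac{2580291392}{349} \approx -7.3934 \cdot 10^{6}$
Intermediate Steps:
$G = - \frac{368613056}{349}$ ($G = 8 \left(\frac{303}{349} - 145\right) \left(723 + 193\right) = 8 \left(303 \cdot \frac{1}{349} - 145\right) 916 = 8 \left(\frac{303}{349} - 145\right) 916 = 8 \left(\left(- \frac{50302}{349}\right) 916\right) = 8 \left(- \frac{46076632}{349}\right) = - \frac{368613056}{349} \approx -1.0562 \cdot 10^{6}$)
$G f = \left(- \frac{368613056}{349}\right) 7 = - \frac{2580291392}{349}$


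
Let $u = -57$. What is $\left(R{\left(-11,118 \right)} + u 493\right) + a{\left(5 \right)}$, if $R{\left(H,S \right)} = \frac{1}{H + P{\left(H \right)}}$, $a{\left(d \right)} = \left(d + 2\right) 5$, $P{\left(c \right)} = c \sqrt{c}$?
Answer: $\frac{- 28066 \sqrt{11} + \frac{308727 i}{11}}{\sqrt{11} - i} \approx -28066.0 + 0.025124 i$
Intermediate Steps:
$P{\left(c \right)} = c^{\frac{3}{2}}$
$a{\left(d \right)} = 10 + 5 d$ ($a{\left(d \right)} = \left(2 + d\right) 5 = 10 + 5 d$)
$R{\left(H,S \right)} = \frac{1}{H + H^{\frac{3}{2}}}$
$\left(R{\left(-11,118 \right)} + u 493\right) + a{\left(5 \right)} = \left(\frac{1}{-11 + \left(-11\right)^{\frac{3}{2}}} - 28101\right) + \left(10 + 5 \cdot 5\right) = \left(\frac{1}{-11 - 11 i \sqrt{11}} - 28101\right) + \left(10 + 25\right) = \left(-28101 + \frac{1}{-11 - 11 i \sqrt{11}}\right) + 35 = -28066 + \frac{1}{-11 - 11 i \sqrt{11}}$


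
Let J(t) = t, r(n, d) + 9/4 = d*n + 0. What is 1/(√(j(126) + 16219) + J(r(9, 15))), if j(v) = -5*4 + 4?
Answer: 708/7571 - 16*√16203/22713 ≈ 0.0038455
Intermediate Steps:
r(n, d) = -9/4 + d*n (r(n, d) = -9/4 + (d*n + 0) = -9/4 + d*n)
j(v) = -16 (j(v) = -20 + 4 = -16)
1/(√(j(126) + 16219) + J(r(9, 15))) = 1/(√(-16 + 16219) + (-9/4 + 15*9)) = 1/(√16203 + (-9/4 + 135)) = 1/(√16203 + 531/4) = 1/(531/4 + √16203)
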